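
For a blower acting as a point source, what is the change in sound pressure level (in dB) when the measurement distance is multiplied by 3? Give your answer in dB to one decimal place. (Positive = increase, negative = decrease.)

A point source loses 6 dB per doubling of distance; generally ΔL = −20·log₁₀(r₂/r₁).
ΔL = −20·log₁₀(3) = -9.54 dB.

-9.5 dB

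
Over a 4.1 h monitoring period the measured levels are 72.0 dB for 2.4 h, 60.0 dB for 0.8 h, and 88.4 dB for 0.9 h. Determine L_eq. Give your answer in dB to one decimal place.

Weight each interval's intensity by its duration and average over T = 4.1 h:
Σ tᵢ·10^(Lᵢ/10) = 2.4·10^(72.0/10) + 0.8·10^(60.0/10) + 0.9·10^(88.4/10) = 6.615e+08.
L_eq = 10·log₁₀(6.615e+08/4.1) = 82.08 dB.

82.1 dB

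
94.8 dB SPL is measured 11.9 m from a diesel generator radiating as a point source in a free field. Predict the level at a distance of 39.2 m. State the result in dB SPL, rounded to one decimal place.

For a point source, L₂ = L₁ − 20·log₁₀(r₂/r₁).
L₂ = 94.8 − 20·log₁₀(39.2/11.9) = 94.8 − 10.355 = 84.45 dB SPL.

84.4 dB SPL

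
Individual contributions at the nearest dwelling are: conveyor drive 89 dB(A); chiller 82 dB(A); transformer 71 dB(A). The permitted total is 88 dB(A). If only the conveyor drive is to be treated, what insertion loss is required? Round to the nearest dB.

Fixed contribution from the other sources: Σ 10^(L/10) = 10^(82/10) + 10^(71/10) = 1.711e+08 (82.33 dB(A)).
The limit corresponds to 10^(88/10) = 6.310e+08; subtracting the fixed part leaves 4.599e+08 for the conveyor drive, i.e. 86.63 dB(A).
So the conveyor drive must be reduced from 89 to 86.63 dB(A): IL = 2.37 dB.

2 dB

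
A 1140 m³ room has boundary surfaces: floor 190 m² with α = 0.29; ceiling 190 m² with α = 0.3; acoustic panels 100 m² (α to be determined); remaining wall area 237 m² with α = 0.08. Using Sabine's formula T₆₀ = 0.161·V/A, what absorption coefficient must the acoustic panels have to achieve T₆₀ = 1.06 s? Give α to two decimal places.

Required total absorption A = 0.161·1140/1.06 = 173.15 m².
Absorption from the other surfaces = 190·0.29 + 190·0.3 + 237·0.08 = 131.06 m², so the acoustic panels must supply 42.09 m² over 100 m².
α = 42.09/100 = 0.421.

0.42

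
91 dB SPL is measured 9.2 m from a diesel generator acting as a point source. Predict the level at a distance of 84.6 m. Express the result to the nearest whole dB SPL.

72 dB SPL

Point-source attenuation: ΔL = 20·log₁₀(r₂/r₁) = 20·log₁₀(84.6/9.2) = 19.272 dB.
L₂ = 91 − 20·log₁₀(84.6/9.2) = 91 − 19.272 = 71.73 dB SPL.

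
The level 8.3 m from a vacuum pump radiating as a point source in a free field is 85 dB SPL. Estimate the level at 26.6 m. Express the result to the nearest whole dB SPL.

75 dB SPL

Point-source attenuation: ΔL = 20·log₁₀(r₂/r₁) = 20·log₁₀(26.6/8.3) = 10.116 dB.
L₂ = 85 − 20·log₁₀(26.6/8.3) = 85 − 10.116 = 74.88 dB SPL.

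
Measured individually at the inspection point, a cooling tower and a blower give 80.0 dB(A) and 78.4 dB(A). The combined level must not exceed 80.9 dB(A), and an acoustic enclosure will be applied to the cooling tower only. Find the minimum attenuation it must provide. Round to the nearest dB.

Everything except the cooling tower sums to 10^(78.4/10) = 6.918e+07 in linear terms, 78.40 dB(A).
To meet 80.9 dB(A) overall, the treated cooling tower may contribute at most 10^(80.9/10) − 6.918e+07 = 5.384e+07, i.e. 77.31 dB(A).
So the cooling tower must be reduced from 80.0 to 77.31 dB(A): IL = 2.69 dB.

3 dB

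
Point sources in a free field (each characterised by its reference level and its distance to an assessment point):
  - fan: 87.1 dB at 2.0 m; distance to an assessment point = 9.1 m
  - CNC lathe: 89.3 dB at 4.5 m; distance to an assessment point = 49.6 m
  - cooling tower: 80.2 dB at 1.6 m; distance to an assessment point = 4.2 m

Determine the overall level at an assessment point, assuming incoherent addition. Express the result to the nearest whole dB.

First find each source's level at the receiver (point-source: −20·log₁₀(r/r_ref)), then combine on an intensity basis.
fan: 87.1 − 20·log₁₀(9.1/2.0) = 87.1 − 13.16 = 73.94 dB.
CNC lathe: 89.3 − 20·log₁₀(49.6/4.5) = 89.3 − 20.85 = 68.45 dB.
cooling tower: 80.2 − 20·log₁₀(4.2/1.6) = 80.2 − 8.38 = 71.82 dB.
Σ 10^(L/10) = 4.698e+07 → L_total = 10·log₁₀(4.698e+07) = 76.72 dB.

77 dB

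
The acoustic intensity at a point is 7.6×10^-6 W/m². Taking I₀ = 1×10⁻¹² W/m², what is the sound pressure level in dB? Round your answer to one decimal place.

L = 10·log₁₀(I/I₀) = 10·log₁₀(7.6×10^-6/10⁻¹²) = 10·log₁₀(7.6×10^6).
L = 10·(0.8808 + 6) = 68.81 dB.

68.8 dB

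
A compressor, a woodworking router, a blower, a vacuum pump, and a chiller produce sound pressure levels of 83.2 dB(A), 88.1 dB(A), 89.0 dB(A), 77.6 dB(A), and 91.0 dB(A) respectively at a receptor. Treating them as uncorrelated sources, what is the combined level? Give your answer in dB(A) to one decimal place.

For uncorrelated sources the intensities add, so convert each level to linear form, sum, and take 10·log₁₀ of the total.
Σ 10^(L/10) = 10^(83.2/10) + 10^(88.1/10) + 10^(89.0/10) + 10^(77.6/10) + 10^(91.0/10) = 2.965e+09.
L_total = 10·log₁₀(2.965e+09) = 94.72 dB(A).

94.7 dB(A)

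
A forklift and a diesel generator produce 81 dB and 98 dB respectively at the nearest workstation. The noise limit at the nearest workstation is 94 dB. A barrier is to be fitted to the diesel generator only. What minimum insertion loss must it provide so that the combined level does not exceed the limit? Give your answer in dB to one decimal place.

4.2 dB

Fixed contribution from the other source: Σ 10^(L/10) = 10^(81/10) = 1.259e+08 (81.00 dB).
To meet 94 dB overall, the treated diesel generator may contribute at most 10^(94/10) − 1.259e+08 = 2.386e+09, i.e. 93.78 dB.
So the diesel generator must be reduced from 98 to 93.78 dB: IL = 4.22 dB.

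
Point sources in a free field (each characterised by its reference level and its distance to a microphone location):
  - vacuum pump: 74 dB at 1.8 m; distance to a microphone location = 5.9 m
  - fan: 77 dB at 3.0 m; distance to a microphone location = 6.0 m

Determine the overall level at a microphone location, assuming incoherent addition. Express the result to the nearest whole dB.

First find each source's level at the receiver (point-source: −20·log₁₀(r/r_ref)), then combine on an intensity basis.
vacuum pump: 74 − 20·log₁₀(5.9/1.8) = 74 − 10.31 = 63.69 dB.
fan: 77 − 20·log₁₀(6.0/3.0) = 77 − 6.02 = 70.98 dB.
Σ 10^(L/10) = 1.487e+07 → L_total = 10·log₁₀(1.487e+07) = 71.72 dB.

72 dB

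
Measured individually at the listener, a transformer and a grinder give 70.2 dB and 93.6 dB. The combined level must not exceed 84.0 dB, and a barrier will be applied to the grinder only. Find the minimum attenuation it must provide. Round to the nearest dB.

Everything except the grinder sums to 10^(70.2/10) = 1.047e+07 in linear terms, 70.20 dB.
To meet 84.0 dB overall, the treated grinder may contribute at most 10^(84.0/10) − 1.047e+07 = 2.407e+08, i.e. 83.82 dB.
Required insertion loss = 93.6 − 83.82 = 9.78 dB.

10 dB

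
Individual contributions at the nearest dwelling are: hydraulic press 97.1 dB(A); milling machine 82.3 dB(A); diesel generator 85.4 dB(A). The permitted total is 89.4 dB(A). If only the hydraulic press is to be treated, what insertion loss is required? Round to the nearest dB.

Fixed contribution from the other sources: Σ 10^(L/10) = 10^(82.3/10) + 10^(85.4/10) = 5.166e+08 (87.13 dB(A)).
The limit corresponds to 10^(89.4/10) = 8.710e+08; subtracting the fixed part leaves 3.544e+08 for the hydraulic press, i.e. 85.49 dB(A).
So the hydraulic press must be reduced from 97.1 to 85.49 dB(A): IL = 11.61 dB.

12 dB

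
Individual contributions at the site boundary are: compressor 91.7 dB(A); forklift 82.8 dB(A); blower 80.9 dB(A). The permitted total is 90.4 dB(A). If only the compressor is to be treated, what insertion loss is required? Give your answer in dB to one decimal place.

2.8 dB

Fixed contribution from the other sources: Σ 10^(L/10) = 10^(82.8/10) + 10^(80.9/10) = 3.136e+08 (84.96 dB(A)).
The limit corresponds to 10^(90.4/10) = 1.096e+09; subtracting the fixed part leaves 7.829e+08 for the compressor, i.e. 88.94 dB(A).
Required insertion loss = 91.7 − 88.94 = 2.76 dB.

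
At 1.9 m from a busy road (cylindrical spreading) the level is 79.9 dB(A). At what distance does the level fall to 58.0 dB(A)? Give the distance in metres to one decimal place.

For a line source L₁ − L₂ = 10·log₁₀(r₂/r₁), so r₂ = r₁·10^((L₁−L₂)/10).
r₂ = 1.9·10^((79.9−58.0)/10) = 1.9·10^(21.9/10) = 294.28 m.

294.3 m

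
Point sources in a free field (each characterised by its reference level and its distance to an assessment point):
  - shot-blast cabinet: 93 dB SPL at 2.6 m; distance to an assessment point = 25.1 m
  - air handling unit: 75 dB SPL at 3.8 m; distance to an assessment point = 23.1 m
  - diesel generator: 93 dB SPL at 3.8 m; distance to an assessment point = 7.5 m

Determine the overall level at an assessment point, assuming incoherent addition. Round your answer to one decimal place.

First find each source's level at the receiver (point-source: −20·log₁₀(r/r_ref)), then combine on an intensity basis.
shot-blast cabinet: 93 − 20·log₁₀(25.1/2.6) = 93 − 19.69 = 73.31 dB SPL.
air handling unit: 75 − 20·log₁₀(23.1/3.8) = 75 − 15.68 = 59.32 dB SPL.
diesel generator: 93 − 20·log₁₀(7.5/3.8) = 93 − 5.91 = 87.09 dB SPL.
Σ 10^(L/10) = 5.345e+08 → L_total = 10·log₁₀(5.345e+08) = 87.28 dB SPL.

87.3 dB SPL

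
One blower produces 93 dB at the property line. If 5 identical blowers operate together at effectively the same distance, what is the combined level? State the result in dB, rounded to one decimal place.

100.0 dB

L_total = L₁ + 10·log₁₀ N for N identical incoherent sources.
L_total = 93 + 10·log₁₀(5) = 93 + 6.990 = 99.99 dB.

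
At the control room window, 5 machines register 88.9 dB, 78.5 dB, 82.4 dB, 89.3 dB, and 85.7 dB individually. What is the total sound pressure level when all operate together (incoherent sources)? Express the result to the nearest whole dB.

For uncorrelated sources the intensities add, so convert each level to linear form, sum, and take 10·log₁₀ of the total.
Σ 10^(L/10) = 10^(88.9/10) + 10^(78.5/10) + 10^(82.4/10) + 10^(89.3/10) + 10^(85.7/10) = 2.243e+09.
L_total = 10·log₁₀(2.243e+09) = 93.51 dB.

94 dB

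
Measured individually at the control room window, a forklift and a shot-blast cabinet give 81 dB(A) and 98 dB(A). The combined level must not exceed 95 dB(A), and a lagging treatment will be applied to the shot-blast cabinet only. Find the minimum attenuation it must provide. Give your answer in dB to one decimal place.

The untreated sources together contribute 10^(81/10) = 1.259e+08, i.e. 81.00 dB(A).
To meet 95 dB(A) overall, the treated shot-blast cabinet may contribute at most 10^(95/10) − 1.259e+08 = 3.036e+09, i.e. 94.82 dB(A).
So the shot-blast cabinet must be reduced from 98 to 94.82 dB(A): IL = 3.18 dB.

3.2 dB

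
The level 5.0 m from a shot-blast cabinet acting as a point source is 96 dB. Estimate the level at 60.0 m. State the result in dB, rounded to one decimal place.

74.4 dB

Point-source attenuation: ΔL = 20·log₁₀(r₂/r₁) = 20·log₁₀(60.0/5.0) = 21.584 dB.
L₂ = 96 − 20·log₁₀(60.0/5.0) = 96 − 21.584 = 74.42 dB.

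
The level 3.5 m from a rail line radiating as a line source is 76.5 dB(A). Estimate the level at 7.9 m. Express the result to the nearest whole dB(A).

73 dB(A)

For a line source, L₂ = L₁ − 10·log₁₀(r₂/r₁).
L₂ = 76.5 − 10·log₁₀(7.9/3.5) = 76.5 − 3.536 = 72.96 dB(A).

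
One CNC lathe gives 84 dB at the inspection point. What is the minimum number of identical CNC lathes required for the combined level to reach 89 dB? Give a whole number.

4

N identical sources give L₁ + 10·log₁₀ N, so require 10·log₁₀ N ≥ 89 − 84 = 5.0 dB.
N ≥ 10^(5.0/10) = 3.162, so N = 4.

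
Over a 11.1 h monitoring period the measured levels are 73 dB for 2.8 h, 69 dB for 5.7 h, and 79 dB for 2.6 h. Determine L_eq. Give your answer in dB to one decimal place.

74.4 dB

The energy average is taken in the linear domain: L_eq = 10·log₁₀[(Σ tᵢ·10^(Lᵢ/10))/T], T = 11.1 h.
Σ tᵢ·10^(Lᵢ/10) = 2.8·10^(73/10) + 5.7·10^(69/10) + 2.6·10^(79/10) = 3.077e+08.
L_eq = 10·log₁₀(3.077e+08/11.1) = 74.43 dB.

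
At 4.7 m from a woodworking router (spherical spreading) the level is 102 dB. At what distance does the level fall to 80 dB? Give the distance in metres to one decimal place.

Point-source spreading drops the level by 20·log₁₀(r₂/r₁); inverting, r₂/r₁ = 10^(ΔL/20).
r₂ = 4.7·10^((102−80)/20) = 4.7·10^(22.0/20) = 59.17 m.

59.2 m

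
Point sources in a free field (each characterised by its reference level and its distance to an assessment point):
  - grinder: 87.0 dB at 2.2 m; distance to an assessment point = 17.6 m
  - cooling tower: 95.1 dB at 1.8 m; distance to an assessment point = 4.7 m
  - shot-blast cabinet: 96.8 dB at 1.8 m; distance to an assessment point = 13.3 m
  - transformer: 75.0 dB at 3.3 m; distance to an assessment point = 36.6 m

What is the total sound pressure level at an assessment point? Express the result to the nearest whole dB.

88 dB

First find each source's level at the receiver (point-source: −20·log₁₀(r/r_ref)), then combine on an intensity basis.
grinder: 87.0 − 20·log₁₀(17.6/2.2) = 87.0 − 18.06 = 68.94 dB.
cooling tower: 95.1 − 20·log₁₀(4.7/1.8) = 95.1 − 8.34 = 86.76 dB.
shot-blast cabinet: 96.8 − 20·log₁₀(13.3/1.8) = 96.8 − 17.37 = 79.43 dB.
transformer: 75.0 − 20·log₁₀(36.6/3.3) = 75.0 − 20.90 = 54.10 dB.
Σ 10^(L/10) = 5.704e+08 → L_total = 10·log₁₀(5.704e+08) = 87.56 dB.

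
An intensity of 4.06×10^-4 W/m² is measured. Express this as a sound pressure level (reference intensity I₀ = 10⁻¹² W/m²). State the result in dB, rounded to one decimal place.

L = 10·log₁₀(I/I₀) = 10·log₁₀(4.06×10^-4/10⁻¹²) = 10·log₁₀(4.06×10^8).
L = 10·(0.6085 + 8) = 86.09 dB.

86.1 dB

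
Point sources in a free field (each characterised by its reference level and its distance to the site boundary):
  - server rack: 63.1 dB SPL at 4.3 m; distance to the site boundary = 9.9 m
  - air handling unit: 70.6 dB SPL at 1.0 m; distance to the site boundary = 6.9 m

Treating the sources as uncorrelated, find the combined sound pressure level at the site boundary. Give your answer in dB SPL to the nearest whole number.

58 dB SPL

Apply inverse-square spreading to bring every level to the receiver, then sum 10^(L/10).
server rack: 63.1 − 20·log₁₀(9.9/4.3) = 63.1 − 7.24 = 55.86 dB SPL.
air handling unit: 70.6 − 20·log₁₀(6.9/1.0) = 70.6 − 16.78 = 53.82 dB SPL.
Σ 10^(L/10) = 6.263e+05 → L_total = 10·log₁₀(6.263e+05) = 57.97 dB SPL.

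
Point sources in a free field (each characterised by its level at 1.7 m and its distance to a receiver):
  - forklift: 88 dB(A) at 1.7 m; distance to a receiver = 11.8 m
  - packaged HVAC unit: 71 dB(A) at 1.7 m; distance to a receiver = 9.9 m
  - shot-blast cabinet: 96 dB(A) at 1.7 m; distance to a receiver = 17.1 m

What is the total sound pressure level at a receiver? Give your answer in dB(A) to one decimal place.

First find each source's level at the receiver (point-source: −20·log₁₀(r/r_ref)), then combine on an intensity basis.
forklift: 88 − 20·log₁₀(11.8/1.7) = 88 − 16.83 = 71.17 dB(A).
packaged HVAC unit: 71 − 20·log₁₀(9.9/1.7) = 71 − 15.30 = 55.70 dB(A).
shot-blast cabinet: 96 − 20·log₁₀(17.1/1.7) = 96 − 20.05 = 75.95 dB(A).
Σ 10^(L/10) = 5.281e+07 → L_total = 10·log₁₀(5.281e+07) = 77.23 dB(A).

77.2 dB(A)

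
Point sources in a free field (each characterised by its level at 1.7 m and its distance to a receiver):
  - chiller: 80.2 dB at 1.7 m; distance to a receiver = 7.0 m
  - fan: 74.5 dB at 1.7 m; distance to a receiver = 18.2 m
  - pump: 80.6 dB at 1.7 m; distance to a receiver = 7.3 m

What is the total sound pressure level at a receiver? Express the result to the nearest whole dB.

Apply inverse-square spreading to bring every level to the receiver, then sum 10^(L/10).
chiller: 80.2 − 20·log₁₀(7.0/1.7) = 80.2 − 12.29 = 67.91 dB.
fan: 74.5 − 20·log₁₀(18.2/1.7) = 74.5 − 20.59 = 53.91 dB.
pump: 80.6 − 20·log₁₀(7.3/1.7) = 80.6 − 12.66 = 67.94 dB.
Σ 10^(L/10) = 1.265e+07 → L_total = 10·log₁₀(1.265e+07) = 71.02 dB.

71 dB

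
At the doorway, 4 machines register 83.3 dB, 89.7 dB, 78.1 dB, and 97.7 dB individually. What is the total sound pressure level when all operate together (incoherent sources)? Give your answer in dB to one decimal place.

98.5 dB

For uncorrelated sources the intensities add, so convert each level to linear form, sum, and take 10·log₁₀ of the total.
Σ 10^(L/10) = 10^(83.3/10) + 10^(89.7/10) + 10^(78.1/10) + 10^(97.7/10) = 7.100e+09.
L_total = 10·log₁₀(7.100e+09) = 98.51 dB.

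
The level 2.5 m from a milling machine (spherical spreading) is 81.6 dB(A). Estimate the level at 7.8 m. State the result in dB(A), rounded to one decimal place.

For a point source, L₂ = L₁ − 20·log₁₀(r₂/r₁).
L₂ = 81.6 − 20·log₁₀(7.8/2.5) = 81.6 − 9.883 = 71.72 dB(A).

71.7 dB(A)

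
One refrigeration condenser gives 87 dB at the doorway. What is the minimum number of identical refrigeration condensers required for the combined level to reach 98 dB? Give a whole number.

13

The shortfall is 98 − 87 = 11.0 dB, and N units add 10·log₁₀ N, so need 10·log₁₀ N ≥ 11.0.
N ≥ 10^(11.0/10) = 12.589, so N = 13.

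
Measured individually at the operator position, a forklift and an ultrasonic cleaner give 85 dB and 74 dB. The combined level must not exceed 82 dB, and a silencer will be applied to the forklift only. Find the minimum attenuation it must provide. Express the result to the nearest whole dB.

The untreated sources together contribute 10^(74/10) = 2.512e+07, i.e. 74.00 dB.
The limit corresponds to 10^(82/10) = 1.585e+08; subtracting the fixed part leaves 1.334e+08 for the forklift, i.e. 81.25 dB.
Required insertion loss = 85 − 81.25 = 3.75 dB.

4 dB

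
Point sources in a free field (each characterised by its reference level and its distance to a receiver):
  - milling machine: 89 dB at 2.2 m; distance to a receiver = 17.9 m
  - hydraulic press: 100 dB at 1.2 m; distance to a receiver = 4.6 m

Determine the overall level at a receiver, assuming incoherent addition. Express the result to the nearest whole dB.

Apply inverse-square spreading to bring every level to the receiver, then sum 10^(L/10).
milling machine: 89 − 20·log₁₀(17.9/2.2) = 89 − 18.21 = 70.79 dB.
hydraulic press: 100 − 20·log₁₀(4.6/1.2) = 100 − 11.67 = 88.33 dB.
Σ 10^(L/10) = 6.925e+08 → L_total = 10·log₁₀(6.925e+08) = 88.40 dB.

88 dB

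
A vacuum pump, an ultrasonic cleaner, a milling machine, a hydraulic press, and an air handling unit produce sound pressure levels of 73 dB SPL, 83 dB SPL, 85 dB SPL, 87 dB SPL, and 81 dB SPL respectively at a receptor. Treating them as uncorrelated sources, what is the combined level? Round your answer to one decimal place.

For uncorrelated sources the intensities add, so convert each level to linear form, sum, and take 10·log₁₀ of the total.
Σ 10^(L/10) = 10^(73/10) + 10^(83/10) + 10^(85/10) + 10^(87/10) + 10^(81/10) = 1.163e+09.
L_total = 10·log₁₀(1.163e+09) = 90.65 dB SPL.

90.7 dB SPL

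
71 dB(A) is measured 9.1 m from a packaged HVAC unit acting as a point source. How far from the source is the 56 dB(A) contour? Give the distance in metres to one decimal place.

51.2 m

Point-source spreading drops the level by 20·log₁₀(r₂/r₁); inverting, r₂/r₁ = 10^(ΔL/20).
r₂ = 9.1·10^((71−56)/20) = 9.1·10^(15.0/20) = 51.17 m.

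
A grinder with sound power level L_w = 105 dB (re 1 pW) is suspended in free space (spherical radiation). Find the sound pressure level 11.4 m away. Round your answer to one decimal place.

72.9 dB

L_p = L_w − 10·log₁₀(4π·r²) with r = 11.4 m.
4π·r² = 1633 m², 10·log₁₀ of that is 32.130 dB.
L_p = 105 − 32.130 = 72.87 dB.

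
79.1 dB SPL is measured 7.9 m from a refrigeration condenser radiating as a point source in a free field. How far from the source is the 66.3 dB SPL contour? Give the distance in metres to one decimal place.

34.5 m

Point-source spreading drops the level by 20·log₁₀(r₂/r₁); inverting, r₂/r₁ = 10^(ΔL/20).
r₂ = 7.9·10^((79.1−66.3)/20) = 7.9·10^(12.8/20) = 34.48 m.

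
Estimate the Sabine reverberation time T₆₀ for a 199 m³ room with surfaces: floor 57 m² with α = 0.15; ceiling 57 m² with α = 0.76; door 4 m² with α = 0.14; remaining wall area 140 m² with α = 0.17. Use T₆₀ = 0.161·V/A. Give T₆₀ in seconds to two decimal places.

0.42 s

Summing Sᵢαᵢ: 57·0.15 + 57·0.76 + 4·0.14 + 140·0.17 = 76.23 m².
T₆₀ = 0.161·V/A = 0.161·199/76.23 = 0.420 s.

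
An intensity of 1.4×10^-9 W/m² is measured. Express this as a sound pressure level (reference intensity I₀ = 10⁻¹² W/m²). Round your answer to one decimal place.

31.5 dB

Dividing by I₀ shifts the exponent by 12: I/I₀ = 1.4×10^3.
L = 10·(0.1461 + 3) = 31.46 dB.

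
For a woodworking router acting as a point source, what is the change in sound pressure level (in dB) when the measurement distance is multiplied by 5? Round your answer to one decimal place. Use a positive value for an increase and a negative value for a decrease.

-14.0 dB

With spherical spreading the level changes by −20·log₁₀(r₂/r₁).
ΔL = −20·log₁₀(5) = -13.98 dB.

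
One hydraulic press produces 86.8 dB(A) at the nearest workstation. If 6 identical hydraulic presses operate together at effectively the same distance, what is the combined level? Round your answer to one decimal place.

L_total = L₁ + 10·log₁₀ N for N identical incoherent sources.
L_total = 86.8 + 10·log₁₀(6) = 86.8 + 7.782 = 94.58 dB(A).

94.6 dB(A)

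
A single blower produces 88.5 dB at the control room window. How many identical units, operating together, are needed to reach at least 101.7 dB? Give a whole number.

Need L₁ + 10·log₁₀ N ≥ 101.7, i.e. log₁₀ N ≥ 1.32.
N ≥ 10^(13.2/10) = 20.893, so N = 21.

21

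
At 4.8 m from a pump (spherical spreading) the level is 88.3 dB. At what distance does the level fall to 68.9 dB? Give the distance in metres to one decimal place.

44.8 m

The 19.4 dB drop corresponds to a distance ratio of 10^(19.4/20) for a point source.
r₂ = 4.8·10^((88.3−68.9)/20) = 4.8·10^(19.4/20) = 44.80 m.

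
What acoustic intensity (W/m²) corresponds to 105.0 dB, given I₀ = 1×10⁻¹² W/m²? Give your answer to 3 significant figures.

0.0316 W/m²

I = I₀·10^(L/10) = 10⁻¹² × 10^(105.0/10) = 10^(-1.500).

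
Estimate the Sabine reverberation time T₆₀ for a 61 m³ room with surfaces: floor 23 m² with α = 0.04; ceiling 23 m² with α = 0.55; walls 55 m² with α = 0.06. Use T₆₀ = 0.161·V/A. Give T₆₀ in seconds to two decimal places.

A = Σ Sᵢαᵢ = 23·0.04 + 23·0.55 + 55·0.06 = 16.87 m².
T₆₀ = 0.161 × 61 / 16.87 = 0.582 s.

0.58 s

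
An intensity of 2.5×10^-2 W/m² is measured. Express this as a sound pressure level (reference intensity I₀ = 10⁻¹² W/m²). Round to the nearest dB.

I/I₀ = 2.5×10^-2/10⁻¹² = 2.5×10^10, and L = 10·log₁₀(I/I₀).
L = 10·(0.3979 + 10) = 103.98 dB.

104 dB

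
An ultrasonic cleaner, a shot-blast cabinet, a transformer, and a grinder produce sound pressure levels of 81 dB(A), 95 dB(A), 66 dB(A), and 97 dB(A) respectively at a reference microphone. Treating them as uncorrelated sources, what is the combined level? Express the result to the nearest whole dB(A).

99 dB(A)

Incoherent sources combine by intensity addition: L_total = 10·log₁₀(Σ 10^(L_i/10)).
Σ 10^(L/10) = 10^(81/10) + 10^(95/10) + 10^(66/10) + 10^(97/10) = 8.304e+09.
L_total = 10·log₁₀(8.304e+09) = 99.19 dB(A).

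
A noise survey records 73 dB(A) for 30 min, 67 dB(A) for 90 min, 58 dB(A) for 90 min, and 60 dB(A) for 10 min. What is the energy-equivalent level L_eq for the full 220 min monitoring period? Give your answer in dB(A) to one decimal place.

67.1 dB(A)

Weight each interval's intensity by its duration and average over T = 220 min:
Σ tᵢ·10^(Lᵢ/10) = 30·10^(73/10) + 90·10^(67/10) + 90·10^(58/10) + 10·10^(60/10) = 1.116e+09.
L_eq = 10·log₁₀(1.116e+09/220) = 67.05 dB(A).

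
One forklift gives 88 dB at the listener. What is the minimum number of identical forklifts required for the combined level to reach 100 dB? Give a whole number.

16

The shortfall is 100 − 88 = 12.0 dB, and N units add 10·log₁₀ N, so need 10·log₁₀ N ≥ 12.0.
N ≥ 10^(12.0/10) = 15.849, so N = 16.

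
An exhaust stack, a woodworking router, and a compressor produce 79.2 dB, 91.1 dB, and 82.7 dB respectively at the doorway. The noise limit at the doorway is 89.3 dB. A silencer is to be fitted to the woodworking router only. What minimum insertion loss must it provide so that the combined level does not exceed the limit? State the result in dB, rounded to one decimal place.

Fixed contribution from the other sources: Σ 10^(L/10) = 10^(79.2/10) + 10^(82.7/10) = 2.694e+08 (84.30 dB).
To meet 89.3 dB overall, the treated woodworking router may contribute at most 10^(89.3/10) − 2.694e+08 = 5.818e+08, i.e. 87.65 dB.
Required insertion loss = 91.1 − 87.65 = 3.45 dB.

3.5 dB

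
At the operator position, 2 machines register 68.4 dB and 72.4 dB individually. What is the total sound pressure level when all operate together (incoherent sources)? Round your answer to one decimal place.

For uncorrelated sources the intensities add, so convert each level to linear form, sum, and take 10·log₁₀ of the total.
Σ 10^(L/10) = 10^(68.4/10) + 10^(72.4/10) = 2.430e+07.
L_total = 10·log₁₀(2.430e+07) = 73.86 dB.

73.9 dB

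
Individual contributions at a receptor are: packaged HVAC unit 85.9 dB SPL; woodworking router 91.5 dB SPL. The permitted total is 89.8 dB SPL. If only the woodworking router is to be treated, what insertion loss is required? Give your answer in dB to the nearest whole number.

4 dB

The untreated sources together contribute 10^(85.9/10) = 3.890e+08, i.e. 85.90 dB SPL.
The limit corresponds to 10^(89.8/10) = 9.550e+08; subtracting the fixed part leaves 5.659e+08 for the woodworking router, i.e. 87.53 dB SPL.
So the woodworking router must be reduced from 91.5 to 87.53 dB SPL: IL = 3.97 dB.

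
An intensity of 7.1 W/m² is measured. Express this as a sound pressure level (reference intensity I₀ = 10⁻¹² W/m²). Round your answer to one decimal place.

Dividing by I₀ shifts the exponent by 12: I/I₀ = 7.1×10^12.
L = 10·(0.8513 + 12) = 128.51 dB.

128.5 dB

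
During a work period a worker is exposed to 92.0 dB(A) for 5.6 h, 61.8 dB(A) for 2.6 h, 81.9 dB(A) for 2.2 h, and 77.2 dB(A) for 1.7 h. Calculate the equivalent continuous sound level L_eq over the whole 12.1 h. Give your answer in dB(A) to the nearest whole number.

The energy average is taken in the linear domain: L_eq = 10·log₁₀[(Σ tᵢ·10^(Lᵢ/10))/T], T = 12.1 h.
Σ tᵢ·10^(Lᵢ/10) = 5.6·10^(92.0/10) + 2.6·10^(61.8/10) + 2.2·10^(81.9/10) + 1.7·10^(77.2/10) = 9.309e+09.
L_eq = 10·log₁₀(9.309e+09/12.1) = 88.86 dB(A).

89 dB(A)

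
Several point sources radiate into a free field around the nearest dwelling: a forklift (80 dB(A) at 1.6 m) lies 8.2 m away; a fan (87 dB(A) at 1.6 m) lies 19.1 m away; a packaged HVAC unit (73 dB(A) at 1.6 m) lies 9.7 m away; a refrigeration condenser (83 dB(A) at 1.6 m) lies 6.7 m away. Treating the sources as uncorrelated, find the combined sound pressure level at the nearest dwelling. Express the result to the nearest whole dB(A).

73 dB(A)

Apply inverse-square spreading to bring every level to the receiver, then sum 10^(L/10).
forklift: 80 − 20·log₁₀(8.2/1.6) = 80 − 14.19 = 65.81 dB(A).
fan: 87 − 20·log₁₀(19.1/1.6) = 87 − 21.54 = 65.46 dB(A).
packaged HVAC unit: 73 − 20·log₁₀(9.7/1.6) = 73 − 15.65 = 57.35 dB(A).
refrigeration condenser: 83 − 20·log₁₀(6.7/1.6) = 83 − 12.44 = 70.56 dB(A).
Σ 10^(L/10) = 1.925e+07 → L_total = 10·log₁₀(1.925e+07) = 72.84 dB(A).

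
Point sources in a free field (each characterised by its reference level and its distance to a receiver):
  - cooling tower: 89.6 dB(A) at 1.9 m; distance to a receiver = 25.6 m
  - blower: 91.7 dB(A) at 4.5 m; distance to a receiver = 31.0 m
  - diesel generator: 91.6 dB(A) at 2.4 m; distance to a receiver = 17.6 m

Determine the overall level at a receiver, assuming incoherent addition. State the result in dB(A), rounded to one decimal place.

78.0 dB(A)

Propagate each source to the receiver with L = L_ref − 20·log₁₀(r/r_ref), then add intensities.
cooling tower: 89.6 − 20·log₁₀(25.6/1.9) = 89.6 − 22.59 = 67.01 dB(A).
blower: 91.7 − 20·log₁₀(31.0/4.5) = 91.7 − 16.76 = 74.94 dB(A).
diesel generator: 91.6 − 20·log₁₀(17.6/2.4) = 91.6 − 17.31 = 74.29 dB(A).
Σ 10^(L/10) = 6.307e+07 → L_total = 10·log₁₀(6.307e+07) = 78.00 dB(A).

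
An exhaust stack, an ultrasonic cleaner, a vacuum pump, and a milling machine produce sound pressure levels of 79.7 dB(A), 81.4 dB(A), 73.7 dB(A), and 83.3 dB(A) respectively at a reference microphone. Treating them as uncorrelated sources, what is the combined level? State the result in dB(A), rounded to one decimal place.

For uncorrelated sources the intensities add, so convert each level to linear form, sum, and take 10·log₁₀ of the total.
Σ 10^(L/10) = 10^(79.7/10) + 10^(81.4/10) + 10^(73.7/10) + 10^(83.3/10) = 4.686e+08.
L_total = 10·log₁₀(4.686e+08) = 86.71 dB(A).

86.7 dB(A)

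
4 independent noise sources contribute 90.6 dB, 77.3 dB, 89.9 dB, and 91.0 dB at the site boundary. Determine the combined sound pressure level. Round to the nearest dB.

95 dB

Incoherent sources combine by intensity addition: L_total = 10·log₁₀(Σ 10^(L_i/10)).
Σ 10^(L/10) = 10^(90.6/10) + 10^(77.3/10) + 10^(89.9/10) + 10^(91.0/10) = 3.438e+09.
L_total = 10·log₁₀(3.438e+09) = 95.36 dB.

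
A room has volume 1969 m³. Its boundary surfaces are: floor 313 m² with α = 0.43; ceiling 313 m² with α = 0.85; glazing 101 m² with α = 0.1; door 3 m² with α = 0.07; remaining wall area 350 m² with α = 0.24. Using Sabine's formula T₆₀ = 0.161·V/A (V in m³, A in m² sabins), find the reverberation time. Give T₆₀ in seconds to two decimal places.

A = Σ Sᵢαᵢ = 313·0.43 + 313·0.85 + 101·0.1 + 3·0.07 + 350·0.24 = 494.95 m².
T₆₀ = 0.161 × 1969 / 494.95 = 0.640 s.

0.64 s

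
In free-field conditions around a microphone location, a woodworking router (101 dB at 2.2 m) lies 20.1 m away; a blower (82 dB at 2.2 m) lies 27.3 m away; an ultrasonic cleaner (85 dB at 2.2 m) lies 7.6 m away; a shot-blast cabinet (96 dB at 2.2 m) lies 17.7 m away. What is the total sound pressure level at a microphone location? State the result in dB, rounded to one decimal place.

83.8 dB

Propagate each source to the receiver with L = L_ref − 20·log₁₀(r/r_ref), then add intensities.
woodworking router: 101 − 20·log₁₀(20.1/2.2) = 101 − 19.22 = 81.78 dB.
blower: 82 − 20·log₁₀(27.3/2.2) = 82 − 21.87 = 60.13 dB.
ultrasonic cleaner: 85 − 20·log₁₀(7.6/2.2) = 85 − 10.77 = 74.23 dB.
shot-blast cabinet: 96 − 20·log₁₀(17.7/2.2) = 96 − 18.11 = 77.89 dB.
Σ 10^(L/10) = 2.398e+08 → L_total = 10·log₁₀(2.398e+08) = 83.80 dB.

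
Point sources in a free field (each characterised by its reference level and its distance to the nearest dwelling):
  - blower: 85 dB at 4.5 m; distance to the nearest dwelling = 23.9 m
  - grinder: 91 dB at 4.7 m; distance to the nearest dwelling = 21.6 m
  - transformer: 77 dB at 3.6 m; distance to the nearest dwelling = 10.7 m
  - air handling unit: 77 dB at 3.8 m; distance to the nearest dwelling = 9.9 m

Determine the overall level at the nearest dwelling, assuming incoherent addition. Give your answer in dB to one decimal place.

Propagate each source to the receiver with L = L_ref − 20·log₁₀(r/r_ref), then add intensities.
blower: 85 − 20·log₁₀(23.9/4.5) = 85 − 14.50 = 70.50 dB.
grinder: 91 − 20·log₁₀(21.6/4.7) = 91 − 13.25 = 77.75 dB.
transformer: 77 − 20·log₁₀(10.7/3.6) = 77 − 9.46 = 67.54 dB.
air handling unit: 77 − 20·log₁₀(9.9/3.8) = 77 − 8.32 = 68.68 dB.
Σ 10^(L/10) = 8.387e+07 → L_total = 10·log₁₀(8.387e+07) = 79.24 dB.

79.2 dB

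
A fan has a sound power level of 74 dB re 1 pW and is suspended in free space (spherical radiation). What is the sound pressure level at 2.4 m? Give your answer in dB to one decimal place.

Free-field spherical radiation: L_p = L_w − 10·log₁₀(4π·r²), r = 2.4 m.
4π·r² = 72.38 m², 10·log₁₀ of that is 18.596 dB.
L_p = 74 − 18.596 = 55.40 dB.

55.4 dB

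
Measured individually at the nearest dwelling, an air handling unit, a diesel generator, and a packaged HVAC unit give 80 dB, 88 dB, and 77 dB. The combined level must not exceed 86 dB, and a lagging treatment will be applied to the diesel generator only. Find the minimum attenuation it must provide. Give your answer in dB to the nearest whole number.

4 dB

Fixed contribution from the other sources: Σ 10^(L/10) = 10^(80/10) + 10^(77/10) = 1.501e+08 (81.76 dB).
The limit corresponds to 10^(86/10) = 3.981e+08; subtracting the fixed part leaves 2.480e+08 for the diesel generator, i.e. 83.94 dB.
So the diesel generator must be reduced from 88 to 83.94 dB: IL = 4.06 dB.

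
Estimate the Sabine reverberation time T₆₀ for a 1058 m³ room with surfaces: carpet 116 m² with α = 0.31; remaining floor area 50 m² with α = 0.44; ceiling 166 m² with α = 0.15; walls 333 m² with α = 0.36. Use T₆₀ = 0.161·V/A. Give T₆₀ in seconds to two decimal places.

0.84 s

Total absorption A = 116·0.31 + 50·0.44 + 166·0.15 + 333·0.36 = 202.74 m² sabins.
T₆₀ = 0.161 × 1058 / 202.74 = 0.840 s.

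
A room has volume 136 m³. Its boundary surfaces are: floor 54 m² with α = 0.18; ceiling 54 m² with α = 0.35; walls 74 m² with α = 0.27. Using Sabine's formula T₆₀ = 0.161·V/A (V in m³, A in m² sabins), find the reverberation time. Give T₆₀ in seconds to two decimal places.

0.45 s

Total absorption A = 54·0.18 + 54·0.35 + 74·0.27 = 48.60 m² sabins.
T₆₀ = 0.161 × 136 / 48.60 = 0.451 s.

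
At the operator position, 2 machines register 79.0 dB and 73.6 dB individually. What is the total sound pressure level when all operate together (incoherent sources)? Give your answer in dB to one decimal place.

80.1 dB

Incoherent sources combine by intensity addition: L_total = 10·log₁₀(Σ 10^(L_i/10)).
Σ 10^(L/10) = 10^(79.0/10) + 10^(73.6/10) = 1.023e+08.
L_total = 10·log₁₀(1.023e+08) = 80.10 dB.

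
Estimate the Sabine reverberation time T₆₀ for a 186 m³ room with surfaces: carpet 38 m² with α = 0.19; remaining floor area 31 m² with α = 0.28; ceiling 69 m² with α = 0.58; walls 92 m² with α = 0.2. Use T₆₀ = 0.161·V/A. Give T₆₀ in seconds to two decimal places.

0.40 s

A = Σ Sᵢαᵢ = 38·0.19 + 31·0.28 + 69·0.58 + 92·0.2 = 74.32 m².
T₆₀ = 0.161·V/A = 0.161·186/74.32 = 0.403 s.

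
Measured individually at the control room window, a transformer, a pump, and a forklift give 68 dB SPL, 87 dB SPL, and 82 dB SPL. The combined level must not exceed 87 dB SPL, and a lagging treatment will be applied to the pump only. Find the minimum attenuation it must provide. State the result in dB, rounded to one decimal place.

Fixed contribution from the other sources: Σ 10^(L/10) = 10^(68/10) + 10^(82/10) = 1.648e+08 (82.17 dB SPL).
The limit corresponds to 10^(87/10) = 5.012e+08; subtracting the fixed part leaves 3.364e+08 for the pump, i.e. 85.27 dB SPL.
Required insertion loss = 87 − 85.27 = 1.73 dB.

1.7 dB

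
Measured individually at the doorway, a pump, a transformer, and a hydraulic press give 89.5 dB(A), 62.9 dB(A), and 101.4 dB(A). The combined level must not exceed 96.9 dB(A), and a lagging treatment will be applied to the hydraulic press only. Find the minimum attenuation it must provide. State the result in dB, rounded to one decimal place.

Fixed contribution from the other sources: Σ 10^(L/10) = 10^(89.5/10) + 10^(62.9/10) = 8.932e+08 (89.51 dB(A)).
The limit corresponds to 10^(96.9/10) = 4.898e+09; subtracting the fixed part leaves 4.005e+09 for the hydraulic press, i.e. 96.03 dB(A).
Required insertion loss = 101.4 − 96.03 = 5.37 dB.

5.4 dB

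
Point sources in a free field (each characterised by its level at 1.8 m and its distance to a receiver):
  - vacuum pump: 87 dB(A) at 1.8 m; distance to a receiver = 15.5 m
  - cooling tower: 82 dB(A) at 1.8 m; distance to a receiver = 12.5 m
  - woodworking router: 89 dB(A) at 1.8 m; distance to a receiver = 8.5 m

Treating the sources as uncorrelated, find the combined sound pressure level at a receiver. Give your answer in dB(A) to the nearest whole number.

77 dB(A)

Propagate each source to the receiver with L = L_ref − 20·log₁₀(r/r_ref), then add intensities.
vacuum pump: 87 − 20·log₁₀(15.5/1.8) = 87 − 18.70 = 68.30 dB(A).
cooling tower: 82 − 20·log₁₀(12.5/1.8) = 82 − 16.83 = 65.17 dB(A).
woodworking router: 89 − 20·log₁₀(8.5/1.8) = 89 − 13.48 = 75.52 dB(A).
Σ 10^(L/10) = 4.567e+07 → L_total = 10·log₁₀(4.567e+07) = 76.60 dB(A).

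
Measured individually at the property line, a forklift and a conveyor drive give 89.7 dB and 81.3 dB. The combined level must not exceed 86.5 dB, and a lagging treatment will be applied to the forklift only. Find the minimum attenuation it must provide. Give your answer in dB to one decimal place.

4.8 dB

Everything except the forklift sums to 10^(81.3/10) = 1.349e+08 in linear terms, 81.30 dB.
The limit corresponds to 10^(86.5/10) = 4.467e+08; subtracting the fixed part leaves 3.118e+08 for the forklift, i.e. 84.94 dB.
Required insertion loss = 89.7 − 84.94 = 4.76 dB.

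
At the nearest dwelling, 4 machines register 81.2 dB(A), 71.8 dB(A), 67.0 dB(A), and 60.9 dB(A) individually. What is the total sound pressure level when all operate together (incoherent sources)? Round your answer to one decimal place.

81.9 dB(A)

Incoherent sources combine by intensity addition: L_total = 10·log₁₀(Σ 10^(L_i/10)).
Σ 10^(L/10) = 10^(81.2/10) + 10^(71.8/10) + 10^(67.0/10) + 10^(60.9/10) = 1.532e+08.
L_total = 10·log₁₀(1.532e+08) = 81.85 dB(A).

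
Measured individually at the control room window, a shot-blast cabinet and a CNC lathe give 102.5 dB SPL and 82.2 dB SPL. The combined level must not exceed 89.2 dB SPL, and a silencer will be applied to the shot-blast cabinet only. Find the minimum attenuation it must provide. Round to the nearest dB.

Everything except the shot-blast cabinet sums to 10^(82.2/10) = 1.660e+08 in linear terms, 82.20 dB SPL.
The limit corresponds to 10^(89.2/10) = 8.318e+08; subtracting the fixed part leaves 6.658e+08 for the shot-blast cabinet, i.e. 88.23 dB SPL.
So the shot-blast cabinet must be reduced from 102.5 to 88.23 dB SPL: IL = 14.27 dB.

14 dB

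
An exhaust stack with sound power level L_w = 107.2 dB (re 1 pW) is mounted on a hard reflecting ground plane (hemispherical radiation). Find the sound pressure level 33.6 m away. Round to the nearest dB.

69 dB

The power spreads over a hemisphere of area 2π·r², so L_p = L_w − 10·log₁₀(2π·r²).
2π·r² = 7093 m², 10·log₁₀ of that is 38.509 dB.
L_p = 107.2 − 38.509 = 68.69 dB.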